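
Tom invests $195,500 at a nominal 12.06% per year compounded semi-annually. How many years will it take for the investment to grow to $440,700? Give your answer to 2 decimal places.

6.94 years

Periodic rate i = 0.1206/2 = 0.0603.
(1+i)^n = 440700/195500 = 2.25422, so n = ln 2.25422 / ln 1.0603 = 13.8818 half-years
= 13.8818/2 years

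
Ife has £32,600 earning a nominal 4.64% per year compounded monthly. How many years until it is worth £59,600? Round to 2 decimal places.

Periodic rate i = 0.0464/12 = 0.00386667.
n = ln(59600/32600) / ln(1+0.00386667) = ln(1.82822) / 0.003859 = 156.3385 months
= 156.3385/12 years

13.03 years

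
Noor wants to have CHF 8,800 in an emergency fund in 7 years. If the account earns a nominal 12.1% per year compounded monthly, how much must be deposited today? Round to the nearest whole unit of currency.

CHF 3,789

Periodic rate i = 0.121/12 = 0.0100833; n = 7 × 12 = 84 periods.
PV = FV·(1+i)^(−n) = 8,800 × 0.430521 = 3,788.5885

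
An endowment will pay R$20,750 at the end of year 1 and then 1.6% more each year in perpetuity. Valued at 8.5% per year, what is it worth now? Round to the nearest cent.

PV = D₁/(r − g) = 20750/(0.085 − 0.016) = 300,724.6377

R$300,724.64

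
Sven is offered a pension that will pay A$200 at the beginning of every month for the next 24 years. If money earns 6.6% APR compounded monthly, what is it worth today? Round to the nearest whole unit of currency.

With 12 periods per year: i = 0.0055, n = 288.
Annuity factor a(288|0.0055) × (1+i) = 145.149380; PV = 200 × 145.149380 = 29,029.8760
(annuity-due: payments at period start, so ×(1+i).)

A$29,030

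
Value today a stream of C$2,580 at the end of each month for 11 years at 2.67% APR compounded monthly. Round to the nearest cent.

C$294,823.42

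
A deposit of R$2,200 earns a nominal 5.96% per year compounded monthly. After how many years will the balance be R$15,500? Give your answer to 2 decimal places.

Periodic rate i = 0.0596/12 = 0.00496667.
(1+i)^n = 15500/2200 = 7.04545, so n = ln 7.04545 / ln 1.00497 = 394.0726 months
= 394.0726/12 years

32.84 years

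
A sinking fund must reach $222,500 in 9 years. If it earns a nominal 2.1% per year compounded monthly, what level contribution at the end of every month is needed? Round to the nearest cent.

$1,873.42

With 12 periods per year: i = 0.00175, n = 108.
FV-annuity factor = 118.766527; PMT = 222500 / 118.766527 = 1,873.4235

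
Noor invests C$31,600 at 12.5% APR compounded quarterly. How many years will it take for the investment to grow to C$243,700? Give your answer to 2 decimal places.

16.60 years

Periodic rate i = 0.125/4 = 0.03125.
(1+i)^n = 243700/31600 = 7.71203, so n = ln 7.71203 / ln 1.03125 = 66.3851 quarters
= 66.3851/4 years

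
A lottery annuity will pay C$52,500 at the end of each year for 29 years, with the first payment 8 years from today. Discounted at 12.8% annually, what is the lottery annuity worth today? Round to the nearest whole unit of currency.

PV at t=7 (ordinary 29-year annuity): 52500 × a(29|0.128) = 52500 × 7.574911 = 397,682.8329
PV₀ = 397,682.8329 / (1+0.128)^7 = 397,682.8329 / 2.323612 = 171,148.5194

C$171,149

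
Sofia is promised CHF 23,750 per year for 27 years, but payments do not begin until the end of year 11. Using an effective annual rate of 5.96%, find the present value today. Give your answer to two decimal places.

PV at t=10 (ordinary 27-year annuity): 23750 × a(27|0.0596) = 23750 × 13.263558 = 315,009.4958
Discount back 10 years: 315,009.4958 × (1+0.0596)^(−10) = 315,009.4958 × 0.560506 = 176,564.8091

CHF 176,564.81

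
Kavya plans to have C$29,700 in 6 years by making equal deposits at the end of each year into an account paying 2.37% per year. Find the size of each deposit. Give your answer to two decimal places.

C$4,664.72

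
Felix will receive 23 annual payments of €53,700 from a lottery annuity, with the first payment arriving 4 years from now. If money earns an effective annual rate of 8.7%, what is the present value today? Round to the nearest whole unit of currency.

PV at t=3 (ordinary 23-year annuity): 53700 × a(23|0.087) = 53700 × 9.806918 = 526,631.5069
Discount back 3 years: 526,631.5069 × (1+0.087)^(−3) = 526,631.5069 × 0.778595 = 410,032.4289

€410,032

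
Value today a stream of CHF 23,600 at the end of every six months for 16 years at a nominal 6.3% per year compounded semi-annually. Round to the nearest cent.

Periodic rate i = 0.063/2 = 0.0315; n = 16 × 2 = 32 periods.
PV = PMT · [1 − (1+i)^(−n)] / i = 23600 · 19.978808 = 471,499.8682

CHF 471,499.87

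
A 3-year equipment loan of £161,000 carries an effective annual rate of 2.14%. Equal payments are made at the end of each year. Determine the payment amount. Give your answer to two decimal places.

PMT = 161000 / ( [1 − (1+0.0214)^(−3)] / 0.0214 ) = 161000 / 2.876037 = 55,979.8107

£55,979.81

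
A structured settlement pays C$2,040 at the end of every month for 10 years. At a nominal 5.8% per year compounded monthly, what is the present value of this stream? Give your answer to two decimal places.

C$185,422.84

i = 0.058/12 = 0.00483333 per month; n = 10·12 = 120.
PV = 2040 × [1 − (1+0.00483333)^(−120)] / 0.00483333 = 2040 × 90.893548 = 185,422.8380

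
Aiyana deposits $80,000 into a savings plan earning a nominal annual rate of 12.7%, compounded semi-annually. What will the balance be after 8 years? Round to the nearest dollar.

$214,235

Periodic rate i = 0.127/2 = 0.0635; n = 8 × 2 = 16 periods.
FV = 80,000 × (1 + 0.0635)^16 = 214,234.7390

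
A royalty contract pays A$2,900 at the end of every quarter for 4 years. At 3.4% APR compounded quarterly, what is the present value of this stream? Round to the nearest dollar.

A$43,212

i = 0.034/4 = 0.0085 per quarter; n = 4·4 = 16.
PV = 2900 × [1 − (1+0.0085)^(−16)] / 0.0085 = 2900 × 14.900654 = 43,211.8973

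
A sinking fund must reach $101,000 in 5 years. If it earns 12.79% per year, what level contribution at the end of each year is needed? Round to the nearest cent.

$15,650.88

PMT = 101000 / ( [(1+0.1279)^5 − 1] / 0.1279 ) = 101000 / 6.453313 = 15,650.8760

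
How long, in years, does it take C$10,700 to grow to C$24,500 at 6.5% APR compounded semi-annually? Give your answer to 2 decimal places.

Periodic rate i = 0.065/2 = 0.0325.
(1+i)^n = 24500/10700 = 2.28972, so n = ln 2.28972 / ln 1.0325 = 25.9021 half-years
= 25.9021/2 years

12.95 years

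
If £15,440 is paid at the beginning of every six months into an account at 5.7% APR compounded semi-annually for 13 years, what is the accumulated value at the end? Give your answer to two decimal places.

£599,765.84

Periodic rate i = 0.057/2 = 0.0285; n = 13 × 2 = 26 periods.
FV = 15440 × [(1+0.0285)^26 − 1] / 0.0285 × (1+i) = 15440 × 38.844938 = 599,765.8395
(Beginning-of-period payments → annuity-due factor ×(1+i).)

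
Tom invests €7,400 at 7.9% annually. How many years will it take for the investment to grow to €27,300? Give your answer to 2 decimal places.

17.17 years

n = ln(27300/7400) / ln(1+0.079) = ln(3.68919) / 0.076035 = 17.1686 years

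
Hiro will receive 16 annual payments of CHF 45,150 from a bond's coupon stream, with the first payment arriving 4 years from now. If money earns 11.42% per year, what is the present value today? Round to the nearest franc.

CHF 235,163

PV at t=3 (ordinary 16-year annuity): 45150 × a(16|0.1142) = 45150 × 7.204454 = 325,281.1022
Discount back 3 years: 325,281.1022 × (1+0.1142)^(−3) = 325,281.1022 × 0.722954 = 235,163.2050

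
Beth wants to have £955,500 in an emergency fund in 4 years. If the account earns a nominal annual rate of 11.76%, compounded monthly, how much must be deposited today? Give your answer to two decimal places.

£598,319.43

i = 0.1176/12 = 0.0098 per month; n = 4·12 = 48.
PV = 955,500 / (1 + 0.0098)^48 = 955,500 / 1.596973 = 598,319.4295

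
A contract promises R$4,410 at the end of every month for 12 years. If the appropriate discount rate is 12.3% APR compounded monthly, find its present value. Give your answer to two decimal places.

R$331,170.06

i = 0.123/12 = 0.01025 per month; n = 12·12 = 144.
Annuity factor a(144|0.01025) = 75.095251; PV = 4410 × 75.095251 = 331,170.0589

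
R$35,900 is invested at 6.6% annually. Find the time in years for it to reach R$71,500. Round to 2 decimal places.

10.78 years

(1+i)^n = 71500/35900 = 1.99164, so n = ln 1.99164 / ln 1.066 = 10.7796 years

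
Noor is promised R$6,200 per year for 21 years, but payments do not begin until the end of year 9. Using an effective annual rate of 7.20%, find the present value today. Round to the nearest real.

R$37,908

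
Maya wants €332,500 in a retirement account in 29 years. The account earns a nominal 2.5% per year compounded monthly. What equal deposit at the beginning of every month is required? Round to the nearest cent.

€650.19

With 12 periods per year: i = 0.00208333, n = 348.
FV-annuity factor × (1+i) = 511.386957; PMT = 332500 / 511.386957 = 650.1926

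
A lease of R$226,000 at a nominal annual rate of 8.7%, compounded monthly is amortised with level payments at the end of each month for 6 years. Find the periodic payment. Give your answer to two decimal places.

R$4,040.20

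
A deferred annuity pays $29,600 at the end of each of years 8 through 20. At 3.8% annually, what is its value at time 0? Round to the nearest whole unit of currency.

$230,511

PV at t=7 (ordinary 13-year annuity): 29600 × a(13|0.038) = 29600 × 10.110723 = 299,277.4109
Discount back 7 years: 299,277.4109 × (1+0.038)^(−7) = 299,277.4109 × 0.770227 = 230,511.4292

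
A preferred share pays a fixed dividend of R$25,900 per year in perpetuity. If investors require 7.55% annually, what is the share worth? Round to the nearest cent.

R$343,046.36

PV = C/r = 25900/0.0755 = 343,046.3576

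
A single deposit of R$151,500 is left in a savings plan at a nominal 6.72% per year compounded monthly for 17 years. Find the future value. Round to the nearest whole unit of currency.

R$473,333

i = 0.0672/12 = 0.0056 per month; n = 17·12 = 204.
151,500 × (1+0.0056)^204 = 151,500 × 3.124309 = 473,332.8292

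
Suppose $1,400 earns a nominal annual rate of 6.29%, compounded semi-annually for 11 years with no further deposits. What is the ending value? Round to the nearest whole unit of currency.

$2,767

With 2 periods per year: i = 0.03145, n = 22.
FV = PV·(1+i)^n = 1,400 × 1.976332 = 2,766.8652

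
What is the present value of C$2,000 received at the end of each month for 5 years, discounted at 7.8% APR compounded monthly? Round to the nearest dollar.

With 12 periods per year: i = 0.0065, n = 60.
PV = PMT · [1 − (1+i)^(−n)] / i = 2000 · 49.552018 = 99,104.0361

C$99,104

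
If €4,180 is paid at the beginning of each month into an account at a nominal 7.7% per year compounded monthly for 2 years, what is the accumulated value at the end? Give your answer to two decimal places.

€108,776.70

With 12 periods per year: i = 0.00641667, n = 24.
Accumulation factor s(24|0.00641667) × (1+i) = 26.023133; FV = 4180 × 26.023133 = 108,776.6977
(Beginning-of-period payments → annuity-due factor ×(1+i).)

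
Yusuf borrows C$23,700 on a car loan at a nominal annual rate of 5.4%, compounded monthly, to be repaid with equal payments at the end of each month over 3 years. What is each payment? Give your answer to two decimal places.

i = 0.054/12 = 0.0045 per month; n = 3·12 = 36.
PMT = 23700 / ( [1 − (1+0.0045)^(−36)] / 0.0045 ) = 23700 / 33.166596 = 714.5744

C$714.57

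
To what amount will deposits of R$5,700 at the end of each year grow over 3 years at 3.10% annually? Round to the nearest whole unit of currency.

R$17,636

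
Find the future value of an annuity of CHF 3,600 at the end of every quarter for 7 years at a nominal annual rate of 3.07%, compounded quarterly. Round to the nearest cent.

CHF 111,973.44

Periodic rate i = 0.0307/4 = 0.007675; n = 7 × 4 = 28 periods.
FV = PMT · [(1+i)^n − 1] / i = 3600 · 31.103733 = 111,973.4384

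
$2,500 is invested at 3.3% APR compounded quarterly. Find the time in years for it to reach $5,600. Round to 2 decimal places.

24.54 years

Periodic rate i = 0.033/4 = 0.00825.
(1+i)^n = 5600/2500 = 2.24000, so n = ln 2.24000 / ln 1.00825 = 98.1573 quarters
= 98.1573/4 years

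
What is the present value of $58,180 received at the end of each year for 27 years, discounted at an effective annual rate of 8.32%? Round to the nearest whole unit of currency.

$618,459

Annuity factor a(27|0.0832) = 10.630100; PV = 58180 × 10.630100 = 618,459.2261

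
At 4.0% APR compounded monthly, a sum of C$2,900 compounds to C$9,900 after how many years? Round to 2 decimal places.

30.75 years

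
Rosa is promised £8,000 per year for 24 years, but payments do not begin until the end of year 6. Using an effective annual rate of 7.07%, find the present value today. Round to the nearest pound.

£64,808

Value one period before first payment (t=5): 8000 × [1 − (1+0.0707)^(−24)] / 0.0707 = 8000 × 11.399202 = 91,193.6177
Discount back 5 years: 91,193.6177 × (1+0.0707)^(−5) = 91,193.6177 × 0.710659 = 64,807.5243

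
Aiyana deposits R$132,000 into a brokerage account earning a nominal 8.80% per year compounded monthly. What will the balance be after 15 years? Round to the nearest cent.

R$491,757.38

Periodic rate i = 0.088/12 = 0.00733333; n = 15 × 12 = 180 periods.
132,000 × (1+0.00733333)^180 = 132,000 × 3.725435 = 491,757.3754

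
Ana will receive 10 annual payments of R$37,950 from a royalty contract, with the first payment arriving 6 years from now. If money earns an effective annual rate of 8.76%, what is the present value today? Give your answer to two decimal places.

PV at t=5 (ordinary 10-year annuity): 37950 × a(10|0.0876) = 37950 × 6.486013 = 246,144.2078
Discount back 5 years: 246,144.2078 × (1+0.0876)^(−5) = 246,144.2078 × 0.657134 = 161,749.7529

R$161,749.75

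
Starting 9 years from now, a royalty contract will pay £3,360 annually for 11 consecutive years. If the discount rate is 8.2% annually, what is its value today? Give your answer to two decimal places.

£12,646.01

PV at t=8 (ordinary 11-year annuity): 3360 × a(11|0.082) = 3360 × 7.070212 = 23,755.9107
PV₀ = 23,755.9107 / (1+0.082)^8 = 23,755.9107 / 1.878530 = 12,646.0123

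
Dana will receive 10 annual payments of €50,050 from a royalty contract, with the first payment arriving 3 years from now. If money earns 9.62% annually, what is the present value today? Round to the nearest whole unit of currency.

PV at t=2 (ordinary 10-year annuity): 50050 × a(10|0.0962) = 50050 × 6.246168 = 312,620.7020
PV₀ = 312,620.7020 / (1+0.0962)^2 = 312,620.7020 / 1.201654 = 260,158.5711

€260,159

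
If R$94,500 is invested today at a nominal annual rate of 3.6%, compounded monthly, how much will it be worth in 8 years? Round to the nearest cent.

i = 0.036/12 = 0.003 per month; n = 8·12 = 96.
94,500 × (1+0.003)^96 = 94,500 × 1.333182 = 125,985.7363

R$125,985.74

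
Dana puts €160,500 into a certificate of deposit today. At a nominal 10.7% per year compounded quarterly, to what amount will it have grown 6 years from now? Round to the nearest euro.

€302,432

With 4 periods per year: i = 0.02675, n = 24.
FV = 160,500 × (1 + 0.02675)^24 = 302,432.2590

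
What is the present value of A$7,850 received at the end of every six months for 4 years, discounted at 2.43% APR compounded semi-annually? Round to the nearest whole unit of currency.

A$59,501

Periodic rate i = 0.0243/2 = 0.01215; n = 4 × 2 = 8 periods.
PV = 7850 × [1 − (1+0.01215)^(−8)] / 0.01215 = 7850 × 7.579740 = 59,500.9560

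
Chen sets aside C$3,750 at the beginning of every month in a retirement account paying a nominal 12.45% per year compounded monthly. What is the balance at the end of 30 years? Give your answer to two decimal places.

i = 0.1245/12 = 0.010375 per month; n = 30·12 = 360.
FV = PMT · [(1+i)^n − 1] / i × (1+i) = 3750 · 3904.157906 = 14,640,592.1489
Payments are at the start of each period, so multiply by (1+i).

C$14,640,592.15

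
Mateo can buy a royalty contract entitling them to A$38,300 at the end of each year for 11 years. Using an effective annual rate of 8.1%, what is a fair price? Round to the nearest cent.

A$272,100.80

Annuity factor a(11|0.081) = 7.104460; PV = 38300 × 7.104460 = 272,100.7996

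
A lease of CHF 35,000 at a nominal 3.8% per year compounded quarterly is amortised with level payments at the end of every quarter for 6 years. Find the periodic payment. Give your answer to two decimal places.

CHF 1,637.78

Periodic rate i = 0.038/4 = 0.0095; n = 6 × 4 = 24 periods.
PMT = 35000 / ( [1 − (1+0.0095)^(−24)] / 0.0095 ) = 35000 / 21.370368 = 1,637.7818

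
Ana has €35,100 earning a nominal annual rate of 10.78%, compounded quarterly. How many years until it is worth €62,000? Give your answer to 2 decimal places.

Periodic rate i = 0.1078/4 = 0.02695.
n = ln(62000/35100) / ln(1+0.02695) = ln(1.76638) / 0.026593 = 21.3939 quarters
= 21.3939/4 years

5.35 years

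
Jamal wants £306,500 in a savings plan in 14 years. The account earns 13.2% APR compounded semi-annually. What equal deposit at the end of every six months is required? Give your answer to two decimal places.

Periodic rate i = 0.132/2 = 0.066; n = 14 × 2 = 28 periods.
FV-annuity factor = 75.559034; PMT = 306500 / 75.559034 = 4,056.4309

£4,056.43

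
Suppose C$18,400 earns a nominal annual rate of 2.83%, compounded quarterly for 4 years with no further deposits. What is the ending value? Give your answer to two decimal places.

C$20,597.14

Periodic rate i = 0.0283/4 = 0.007075; n = 4 × 4 = 16 periods.
FV = 18,400 × (1 + 0.007075)^16 = 20,597.1373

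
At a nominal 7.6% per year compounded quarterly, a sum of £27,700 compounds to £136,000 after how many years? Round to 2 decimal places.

Periodic rate i = 0.076/4 = 0.019.
(1+i)^n = 136000/27700 = 4.90975, so n = ln 4.90975 / ln 1.019 = 84.5417 quarters
= 84.5417/4 years

21.14 years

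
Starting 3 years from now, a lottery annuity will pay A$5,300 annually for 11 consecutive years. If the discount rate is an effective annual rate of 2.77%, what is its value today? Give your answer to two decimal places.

PV at t=2 (ordinary 11-year annuity): 5300 × a(11|0.0277) = 5300 × 9.371615 = 49,669.5616
Discount back 2 years: 49,669.5616 × (1+0.0277)^(−2) = 49,669.5616 × 0.946820 = 47,028.1196

A$47,028.12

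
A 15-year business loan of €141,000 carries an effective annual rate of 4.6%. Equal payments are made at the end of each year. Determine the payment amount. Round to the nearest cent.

Annuity-PV factor = 10.666090; PMT = 141000 / 10.666090 = 13,219.4651

€13,219.47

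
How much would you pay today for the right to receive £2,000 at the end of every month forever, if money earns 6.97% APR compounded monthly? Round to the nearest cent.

£344,332.86

Periodic rate i = 0.0697/12 = 0.00580833.
PV = PMT / i = 2000 / 0.00580833 = 344,332.8551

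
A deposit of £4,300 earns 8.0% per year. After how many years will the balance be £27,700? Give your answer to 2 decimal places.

(1+i)^n = 27700/4300 = 6.44186, so n = ln 6.44186 / ln 1.08 = 24.2047 years

24.20 years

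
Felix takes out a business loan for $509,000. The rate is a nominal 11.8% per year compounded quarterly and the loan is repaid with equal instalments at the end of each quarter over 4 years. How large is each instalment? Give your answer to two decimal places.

$40,367.19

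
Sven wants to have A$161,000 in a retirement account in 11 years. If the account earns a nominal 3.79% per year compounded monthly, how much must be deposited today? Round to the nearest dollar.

Periodic rate i = 0.0379/12 = 0.00315833; n = 11 × 12 = 132 periods.
Discount factor = (1+0.00315833)^(−132) = 0.659520; PV = 161,000 × 0.659520 = 106,182.7150

A$106,183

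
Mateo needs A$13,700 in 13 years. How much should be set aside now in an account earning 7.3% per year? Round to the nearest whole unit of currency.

A$5,482

PV = 13,700 / (1 + 0.073)^13 = 13,700 / 2.499173 = 5,481.8126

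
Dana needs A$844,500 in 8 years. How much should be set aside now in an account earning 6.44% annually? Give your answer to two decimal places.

PV = FV·(1+i)^(−n) = 844,500 × 0.606961 = 512,578.9025

A$512,578.90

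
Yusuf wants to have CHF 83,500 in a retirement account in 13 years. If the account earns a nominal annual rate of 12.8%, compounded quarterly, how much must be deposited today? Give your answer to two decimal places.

i = 0.128/4 = 0.032 per quarter; n = 13·4 = 52.
Discount factor = (1+0.032)^(−52) = 0.194382; PV = 83,500 × 0.194382 = 16,230.8856

CHF 16,230.89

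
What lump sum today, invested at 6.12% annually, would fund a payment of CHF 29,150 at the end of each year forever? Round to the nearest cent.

CHF 476,307.19

PV = C/r = 29150/0.0612 = 476,307.1895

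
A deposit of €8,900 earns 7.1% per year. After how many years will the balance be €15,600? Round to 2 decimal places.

8.18 years

(1+i)^n = 15600/8900 = 1.75281, so n = ln 1.75281 / ln 1.071 = 8.1819 years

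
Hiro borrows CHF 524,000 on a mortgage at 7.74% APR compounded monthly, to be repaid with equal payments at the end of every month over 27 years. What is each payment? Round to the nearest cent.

CHF 3,860.62

Periodic rate i = 0.0774/12 = 0.00645; n = 27 × 12 = 324 periods.
Annuity-PV factor = 135.729478; PMT = 524000 / 135.729478 = 3,860.6205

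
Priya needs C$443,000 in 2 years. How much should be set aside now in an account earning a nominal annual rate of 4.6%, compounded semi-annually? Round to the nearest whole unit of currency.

With 2 periods per year: i = 0.023, n = 4.
PV = FV·(1+i)^(−n) = 443,000 × 0.913056 = 404,483.8550

C$404,484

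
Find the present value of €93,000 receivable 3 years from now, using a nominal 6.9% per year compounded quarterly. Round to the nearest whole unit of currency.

€75,744

With 4 periods per year: i = 0.01725, n = 12.
Discount factor = (1+0.01725)^(−12) = 0.814456; PV = 93,000 × 0.814456 = 75,744.4064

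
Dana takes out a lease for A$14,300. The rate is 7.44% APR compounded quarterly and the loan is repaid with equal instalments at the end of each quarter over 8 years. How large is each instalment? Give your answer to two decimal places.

A$597.00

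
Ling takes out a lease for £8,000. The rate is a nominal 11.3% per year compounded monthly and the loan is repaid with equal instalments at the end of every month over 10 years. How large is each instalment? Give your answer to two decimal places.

With 12 periods per year: i = 0.00941667, n = 120.
PMT = 8000 / ( [1 − (1+0.00941667)^(−120)] / 0.00941667 ) = 8000 / 71.708417 = 111.5629

£111.56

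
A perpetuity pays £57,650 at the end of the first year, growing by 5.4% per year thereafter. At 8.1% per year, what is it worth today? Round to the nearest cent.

£2,135,185.19

PV = D₁/(r − g) = 57650/(0.081 − 0.054) = 2,135,185.1852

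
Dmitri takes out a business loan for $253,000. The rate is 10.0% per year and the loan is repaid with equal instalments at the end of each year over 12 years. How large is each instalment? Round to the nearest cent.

$37,131.12

Annuity-PV factor = 6.813692; PMT = 253000 / 6.813692 = 37,131.1187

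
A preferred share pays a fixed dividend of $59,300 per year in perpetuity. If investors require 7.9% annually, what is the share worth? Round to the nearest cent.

PV = C/r = 59300/0.079 = 750,632.9114

$750,632.91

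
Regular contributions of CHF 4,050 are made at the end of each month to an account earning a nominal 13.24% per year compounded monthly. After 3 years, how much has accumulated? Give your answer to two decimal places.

i = 0.1324/12 = 0.0110333 per month; n = 3·12 = 36.
FV = PMT · [(1+i)^n − 1] / i = 4050 · 43.905222 = 177,816.1503

CHF 177,816.15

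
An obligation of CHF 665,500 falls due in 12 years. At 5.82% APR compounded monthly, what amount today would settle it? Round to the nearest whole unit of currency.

i = 0.0582/12 = 0.00485 per month; n = 12·12 = 144.
PV = 665,500 / (1 + 0.00485)^144 = 665,500 / 2.007142 = 331,565.9724

CHF 331,566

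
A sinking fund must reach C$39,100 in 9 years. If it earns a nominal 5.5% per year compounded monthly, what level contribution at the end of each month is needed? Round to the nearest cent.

C$280.61

Periodic rate i = 0.055/12 = 0.00458333; n = 9 × 12 = 108 periods.
FV-annuity factor = 139.340512; PMT = 39100 / 139.340512 = 280.6076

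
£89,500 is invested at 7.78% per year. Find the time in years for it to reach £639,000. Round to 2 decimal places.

n = ln(639000/89500) / ln(1+0.0778) = ln(7.13966) / 0.074922 = 26.2362 years

26.24 years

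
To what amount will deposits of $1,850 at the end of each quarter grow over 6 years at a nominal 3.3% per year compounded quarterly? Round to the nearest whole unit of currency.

i = 0.033/4 = 0.00825 per quarter; n = 6·4 = 24.
FV = 1850 × [(1+0.00825)^24 − 1] / 0.00825 = 1850 × 26.420927 = 48,878.7155

$48,879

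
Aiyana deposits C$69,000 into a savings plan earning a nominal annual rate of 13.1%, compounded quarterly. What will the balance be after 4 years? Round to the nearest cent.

With 4 periods per year: i = 0.03275, n = 16.
FV = 69,000 × (1 + 0.03275)^16 = 115,550.6384

C$115,550.64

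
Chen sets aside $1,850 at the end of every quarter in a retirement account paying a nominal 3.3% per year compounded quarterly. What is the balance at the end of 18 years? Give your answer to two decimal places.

$180,921.15

With 4 periods per year: i = 0.00825, n = 72.
Accumulation factor s(72|0.00825) = 97.795214; FV = 1850 × 97.795214 = 180,921.1454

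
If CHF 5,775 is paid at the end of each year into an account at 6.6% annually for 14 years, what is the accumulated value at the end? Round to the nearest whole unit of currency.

FV = PMT · [(1+i)^n − 1] / i = 5775 · 21.921416 = 126,596.1801

CHF 126,596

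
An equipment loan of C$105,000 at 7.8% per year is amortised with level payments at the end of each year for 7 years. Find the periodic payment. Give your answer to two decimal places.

C$20,029.86

Annuity-PV factor = 5.242173; PMT = 105000 / 5.242173 = 20,029.8614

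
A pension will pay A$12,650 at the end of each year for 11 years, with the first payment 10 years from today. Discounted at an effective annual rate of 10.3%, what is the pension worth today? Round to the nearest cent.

Value one period before first payment (t=9): 12650 × [1 − (1+0.103)^(−11)] / 0.103 = 12650 × 6.406319 = 81,039.9371
PV₀ = 81,039.9371 / (1+0.103)^9 = 81,039.9371 / 2.416460 = 33,536.6349

A$33,536.63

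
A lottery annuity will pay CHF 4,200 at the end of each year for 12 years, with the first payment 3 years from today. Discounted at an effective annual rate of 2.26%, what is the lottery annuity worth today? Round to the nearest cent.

Value one period before first payment (t=2): 4200 × [1 − (1+0.0226)^(−12)] / 0.0226 = 4200 × 10.408431 = 43,715.4092
PV₀ = 43,715.4092 / (1+0.0226)^2 = 43,715.4092 / 1.045711 = 41,804.4940

CHF 41,804.49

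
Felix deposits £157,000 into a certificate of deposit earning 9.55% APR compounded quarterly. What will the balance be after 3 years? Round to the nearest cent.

£208,383.30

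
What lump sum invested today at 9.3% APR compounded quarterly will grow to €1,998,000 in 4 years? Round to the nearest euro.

€1,383,208

Periodic rate i = 0.093/4 = 0.02325; n = 4 × 4 = 16 periods.
Discount factor = (1+0.02325)^(−16) = 0.692296; PV = 1,998,000 × 0.692296 = 1,383,207.8049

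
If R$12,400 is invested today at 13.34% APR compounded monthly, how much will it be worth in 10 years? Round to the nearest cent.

With 12 periods per year: i = 0.0111167, n = 120.
FV = PV·(1+i)^n = 12,400 × 3.768359 = 46,727.6541

R$46,727.65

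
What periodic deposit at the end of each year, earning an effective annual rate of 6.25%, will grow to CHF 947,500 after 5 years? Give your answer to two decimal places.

CHF 167,246.26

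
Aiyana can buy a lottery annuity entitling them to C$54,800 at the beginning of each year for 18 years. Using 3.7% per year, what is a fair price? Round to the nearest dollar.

PV = PMT · [1 − (1+i)^(−n)] / i × (1+i) = 54800 · 13.453676 = 737,261.4605
(Beginning-of-period payments → annuity-due factor ×(1+i).)

C$737,261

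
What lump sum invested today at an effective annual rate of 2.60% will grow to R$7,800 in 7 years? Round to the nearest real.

R$6,517

PV = FV·(1+i)^(−n) = 7,800 × 0.835542 = 6,517.2304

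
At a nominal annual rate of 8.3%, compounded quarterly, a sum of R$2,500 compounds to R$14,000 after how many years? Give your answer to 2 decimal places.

Periodic rate i = 0.083/4 = 0.02075.
(1+i)^n = 14000/2500 = 5.60000, so n = ln 5.60000 / ln 1.02075 = 83.8833 quarters
= 83.8833/4 years

20.97 years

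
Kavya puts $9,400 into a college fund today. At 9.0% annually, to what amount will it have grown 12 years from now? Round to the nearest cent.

9,400 × (1+0.09)^12 = 9,400 × 2.812665 = 26,439.0489

$26,439.05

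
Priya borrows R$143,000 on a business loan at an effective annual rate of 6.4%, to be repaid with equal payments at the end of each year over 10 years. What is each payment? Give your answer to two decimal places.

R$19,798.99

PMT = 143000 / ( [1 − (1+0.064)^(−10)] / 0.064 ) = 143000 / 7.222592 = 19,798.9853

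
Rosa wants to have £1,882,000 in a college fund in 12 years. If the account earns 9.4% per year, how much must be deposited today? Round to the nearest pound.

£640,342

PV = FV·(1+i)^(−n) = 1,882,000 × 0.340245 = 640,341.6565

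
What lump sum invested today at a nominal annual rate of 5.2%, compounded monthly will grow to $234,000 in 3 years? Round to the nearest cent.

With 12 periods per year: i = 0.00433333, n = 36.
PV = FV·(1+i)^(−n) = 234,000 × 0.855848 = 200,268.3350

$200,268.33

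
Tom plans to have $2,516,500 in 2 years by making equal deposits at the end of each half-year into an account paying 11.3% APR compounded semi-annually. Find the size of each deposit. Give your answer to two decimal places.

i = 0.113/2 = 0.0565 per half-year; n = 2·2 = 4.
FV-annuity factor = 4.351949; PMT = 2.5165e+06 / 4.351949 = 578,246.6179

$578,246.62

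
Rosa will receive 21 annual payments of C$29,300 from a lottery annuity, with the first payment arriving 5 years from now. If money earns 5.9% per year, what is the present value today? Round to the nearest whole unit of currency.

Value one period before first payment (t=4): 29300 × [1 − (1+0.059)^(−21)] / 0.059 = 29300 × 11.863662 = 347,605.3051
Discount back 4 years: 347,605.3051 × (1+0.059)^(−4) = 347,605.3051 × 0.795090 = 276,377.4182

C$276,377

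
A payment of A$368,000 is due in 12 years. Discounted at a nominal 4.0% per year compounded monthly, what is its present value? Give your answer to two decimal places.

A$227,894.13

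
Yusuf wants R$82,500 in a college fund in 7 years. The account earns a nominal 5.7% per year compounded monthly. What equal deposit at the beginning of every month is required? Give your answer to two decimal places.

R$797.71

Periodic rate i = 0.057/12 = 0.00475; n = 7 × 12 = 84 periods.
PMT = 82500 / ( [(1+0.00475)^84 − 1] / 0.00475 × (1+i) ) = 82500 / 103.420813 = 797.7118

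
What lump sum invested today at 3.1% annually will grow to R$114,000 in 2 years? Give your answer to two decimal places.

PV = FV·(1+i)^(−n) = 114,000 × 0.940768 = 107,247.5848

R$107,247.58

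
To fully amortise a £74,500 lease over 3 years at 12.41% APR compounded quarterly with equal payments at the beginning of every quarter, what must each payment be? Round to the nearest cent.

£7,303.70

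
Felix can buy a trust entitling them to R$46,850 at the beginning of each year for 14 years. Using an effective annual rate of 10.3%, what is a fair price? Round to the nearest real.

PV = PMT · [1 − (1+i)^(−n)] / i × (1+i) = 46850 · 7.994292 = 374,532.6010
(Beginning-of-period payments → annuity-due factor ×(1+i).)

R$374,533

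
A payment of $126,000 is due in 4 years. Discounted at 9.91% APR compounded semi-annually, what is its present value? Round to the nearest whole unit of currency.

With 2 periods per year: i = 0.04955, n = 8.
PV = 126,000 / (1 + 0.04955)^8 = 126,000 / 1.472397 = 85,574.7189

$85,575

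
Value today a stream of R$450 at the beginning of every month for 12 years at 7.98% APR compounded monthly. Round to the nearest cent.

R$41,891.14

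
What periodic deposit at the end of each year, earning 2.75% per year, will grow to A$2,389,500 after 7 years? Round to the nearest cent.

A$314,213.22

FV-annuity factor = 7.604709; PMT = 2.3895e+06 / 7.604709 = 314,213.2164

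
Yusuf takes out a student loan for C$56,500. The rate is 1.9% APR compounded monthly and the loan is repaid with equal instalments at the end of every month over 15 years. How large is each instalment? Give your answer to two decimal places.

With 12 periods per year: i = 0.00158333, n = 180.
PMT = 56500 / ( [1 − (1+0.00158333)^(−180)] / 0.00158333 ) = 56500 / 156.515515 = 360.9866

C$360.99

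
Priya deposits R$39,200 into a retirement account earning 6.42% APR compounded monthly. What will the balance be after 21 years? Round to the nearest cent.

R$150,397.70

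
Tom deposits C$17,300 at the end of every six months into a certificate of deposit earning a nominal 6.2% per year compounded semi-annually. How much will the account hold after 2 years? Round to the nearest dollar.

C$72,485

i = 0.062/2 = 0.031 per half-year; n = 2·2 = 4.
Accumulation factor s(4|0.031) = 4.189874; FV = 17300 × 4.189874 = 72,484.8166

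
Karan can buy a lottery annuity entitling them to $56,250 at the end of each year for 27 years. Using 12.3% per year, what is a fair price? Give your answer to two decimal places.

PV = 56250 × [1 − (1+0.123)^(−27)] / 0.123 = 56250 × 7.775397 = 437,366.1041

$437,366.10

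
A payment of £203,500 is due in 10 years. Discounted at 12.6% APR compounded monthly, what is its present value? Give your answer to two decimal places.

£58,104.03

With 12 periods per year: i = 0.0105, n = 120.
PV = 203,500 / (1 + 0.0105)^120 = 203,500 / 3.502339 = 58,104.0321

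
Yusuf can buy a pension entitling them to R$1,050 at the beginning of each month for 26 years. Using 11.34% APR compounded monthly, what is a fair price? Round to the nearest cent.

R$106,199.26

With 12 periods per year: i = 0.00945, n = 312.
PV = PMT · [1 − (1+i)^(−n)] / i × (1+i) = 1050 · 101.142156 = 106,199.2639
(Beginning-of-period payments → annuity-due factor ×(1+i).)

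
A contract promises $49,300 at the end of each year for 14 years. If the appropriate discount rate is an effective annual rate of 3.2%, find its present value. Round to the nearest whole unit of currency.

PV = 49300 × [1 − (1+0.032)^(−14)] / 0.032 = 49300 × 11.143603 = 549,379.6138

$549,380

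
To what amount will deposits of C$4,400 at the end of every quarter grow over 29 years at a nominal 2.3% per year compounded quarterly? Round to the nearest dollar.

C$722,874

With 4 periods per year: i = 0.00575, n = 116.
Accumulation factor s(116|0.00575) = 164.289555; FV = 4400 × 164.289555 = 722,874.0402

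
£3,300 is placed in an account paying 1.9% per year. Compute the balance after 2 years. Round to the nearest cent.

£3,426.59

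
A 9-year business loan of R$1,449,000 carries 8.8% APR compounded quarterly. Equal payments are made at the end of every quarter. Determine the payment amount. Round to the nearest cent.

R$58,690.30

With 4 periods per year: i = 0.022, n = 36.
PMT = 1.449e+06 / ( [1 − (1+0.022)^(−36)] / 0.022 ) = 1.449e+06 / 24.688917 = 58,690.3012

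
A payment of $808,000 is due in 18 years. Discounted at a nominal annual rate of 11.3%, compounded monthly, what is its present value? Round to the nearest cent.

With 12 periods per year: i = 0.00941667, n = 216.
Discount factor = (1+0.00941667)^(−216) = 0.132062; PV = 808,000 × 0.132062 = 106,706.1835

$106,706.18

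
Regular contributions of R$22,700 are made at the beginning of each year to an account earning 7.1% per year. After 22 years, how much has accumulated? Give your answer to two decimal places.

FV = PMT · [(1+i)^n − 1] / i × (1+i) = 22700 · 53.133571 = 1,206,132.0648
Payments are at the start of each period, so multiply by (1+i).

R$1,206,132.06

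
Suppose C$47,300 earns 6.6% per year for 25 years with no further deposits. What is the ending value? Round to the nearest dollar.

FV = PV·(1+i)^n = 47,300 × 4.942312 = 233,771.3356

C$233,771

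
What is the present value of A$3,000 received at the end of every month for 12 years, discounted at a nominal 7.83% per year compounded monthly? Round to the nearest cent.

A$279,550.03

With 12 periods per year: i = 0.006525, n = 144.
PV = PMT · [1 − (1+i)^(−n)] / i = 3000 · 93.183344 = 279,550.0315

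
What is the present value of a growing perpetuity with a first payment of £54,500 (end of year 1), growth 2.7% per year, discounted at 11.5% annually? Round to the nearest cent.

PV = D₁/(r − g) = 54500/(0.115 − 0.027) = 619,318.1818

£619,318.18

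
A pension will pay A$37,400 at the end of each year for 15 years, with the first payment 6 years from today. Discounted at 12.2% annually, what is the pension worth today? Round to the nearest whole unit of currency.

A$141,738

PV at t=5 (ordinary 15-year annuity): 37400 × a(15|0.122) = 37400 × 6.738756 = 252,029.4588
Discount back 5 years: 252,029.4588 × (1+0.122)^(−5) = 252,029.4588 × 0.562388 = 141,738.2356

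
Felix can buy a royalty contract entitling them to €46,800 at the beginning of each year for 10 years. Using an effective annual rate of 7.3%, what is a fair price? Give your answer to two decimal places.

PV = PMT · [1 − (1+i)^(−n)] / i × (1+i) = 46800 · 7.432894 = 347,859.4234
Payments are at the start of each period, so multiply by (1+i).

€347,859.42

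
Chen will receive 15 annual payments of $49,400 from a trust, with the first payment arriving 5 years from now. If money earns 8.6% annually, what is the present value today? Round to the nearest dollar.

Value one period before first payment (t=4): 49400 × [1 − (1+0.086)^(−15)] / 0.086 = 49400 × 8.254613 = 407,777.8902
Discount back 4 years: 407,777.8902 × (1+0.086)^(−4) = 407,777.8902 × 0.718920 = 293,159.7708

$293,160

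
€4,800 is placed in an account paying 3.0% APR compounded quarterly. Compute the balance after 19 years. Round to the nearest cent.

€8,469.65

With 4 periods per year: i = 0.0075, n = 76.
4,800 × (1+0.0075)^76 = 4,800 × 1.764510 = 8,469.6488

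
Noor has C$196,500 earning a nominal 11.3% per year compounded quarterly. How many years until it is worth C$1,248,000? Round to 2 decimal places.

Periodic rate i = 0.113/4 = 0.02825.
(1+i)^n = 1.248e+06/196500 = 6.35115, so n = ln 6.35115 / ln 1.02825 = 66.3584 quarters
= 66.3584/4 years

16.59 years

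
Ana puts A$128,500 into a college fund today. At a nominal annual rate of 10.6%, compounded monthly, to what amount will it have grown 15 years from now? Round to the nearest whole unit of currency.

A$625,748

With 12 periods per year: i = 0.00883333, n = 180.
FV = 128,500 × (1 + 0.00883333)^180 = 625,747.8454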